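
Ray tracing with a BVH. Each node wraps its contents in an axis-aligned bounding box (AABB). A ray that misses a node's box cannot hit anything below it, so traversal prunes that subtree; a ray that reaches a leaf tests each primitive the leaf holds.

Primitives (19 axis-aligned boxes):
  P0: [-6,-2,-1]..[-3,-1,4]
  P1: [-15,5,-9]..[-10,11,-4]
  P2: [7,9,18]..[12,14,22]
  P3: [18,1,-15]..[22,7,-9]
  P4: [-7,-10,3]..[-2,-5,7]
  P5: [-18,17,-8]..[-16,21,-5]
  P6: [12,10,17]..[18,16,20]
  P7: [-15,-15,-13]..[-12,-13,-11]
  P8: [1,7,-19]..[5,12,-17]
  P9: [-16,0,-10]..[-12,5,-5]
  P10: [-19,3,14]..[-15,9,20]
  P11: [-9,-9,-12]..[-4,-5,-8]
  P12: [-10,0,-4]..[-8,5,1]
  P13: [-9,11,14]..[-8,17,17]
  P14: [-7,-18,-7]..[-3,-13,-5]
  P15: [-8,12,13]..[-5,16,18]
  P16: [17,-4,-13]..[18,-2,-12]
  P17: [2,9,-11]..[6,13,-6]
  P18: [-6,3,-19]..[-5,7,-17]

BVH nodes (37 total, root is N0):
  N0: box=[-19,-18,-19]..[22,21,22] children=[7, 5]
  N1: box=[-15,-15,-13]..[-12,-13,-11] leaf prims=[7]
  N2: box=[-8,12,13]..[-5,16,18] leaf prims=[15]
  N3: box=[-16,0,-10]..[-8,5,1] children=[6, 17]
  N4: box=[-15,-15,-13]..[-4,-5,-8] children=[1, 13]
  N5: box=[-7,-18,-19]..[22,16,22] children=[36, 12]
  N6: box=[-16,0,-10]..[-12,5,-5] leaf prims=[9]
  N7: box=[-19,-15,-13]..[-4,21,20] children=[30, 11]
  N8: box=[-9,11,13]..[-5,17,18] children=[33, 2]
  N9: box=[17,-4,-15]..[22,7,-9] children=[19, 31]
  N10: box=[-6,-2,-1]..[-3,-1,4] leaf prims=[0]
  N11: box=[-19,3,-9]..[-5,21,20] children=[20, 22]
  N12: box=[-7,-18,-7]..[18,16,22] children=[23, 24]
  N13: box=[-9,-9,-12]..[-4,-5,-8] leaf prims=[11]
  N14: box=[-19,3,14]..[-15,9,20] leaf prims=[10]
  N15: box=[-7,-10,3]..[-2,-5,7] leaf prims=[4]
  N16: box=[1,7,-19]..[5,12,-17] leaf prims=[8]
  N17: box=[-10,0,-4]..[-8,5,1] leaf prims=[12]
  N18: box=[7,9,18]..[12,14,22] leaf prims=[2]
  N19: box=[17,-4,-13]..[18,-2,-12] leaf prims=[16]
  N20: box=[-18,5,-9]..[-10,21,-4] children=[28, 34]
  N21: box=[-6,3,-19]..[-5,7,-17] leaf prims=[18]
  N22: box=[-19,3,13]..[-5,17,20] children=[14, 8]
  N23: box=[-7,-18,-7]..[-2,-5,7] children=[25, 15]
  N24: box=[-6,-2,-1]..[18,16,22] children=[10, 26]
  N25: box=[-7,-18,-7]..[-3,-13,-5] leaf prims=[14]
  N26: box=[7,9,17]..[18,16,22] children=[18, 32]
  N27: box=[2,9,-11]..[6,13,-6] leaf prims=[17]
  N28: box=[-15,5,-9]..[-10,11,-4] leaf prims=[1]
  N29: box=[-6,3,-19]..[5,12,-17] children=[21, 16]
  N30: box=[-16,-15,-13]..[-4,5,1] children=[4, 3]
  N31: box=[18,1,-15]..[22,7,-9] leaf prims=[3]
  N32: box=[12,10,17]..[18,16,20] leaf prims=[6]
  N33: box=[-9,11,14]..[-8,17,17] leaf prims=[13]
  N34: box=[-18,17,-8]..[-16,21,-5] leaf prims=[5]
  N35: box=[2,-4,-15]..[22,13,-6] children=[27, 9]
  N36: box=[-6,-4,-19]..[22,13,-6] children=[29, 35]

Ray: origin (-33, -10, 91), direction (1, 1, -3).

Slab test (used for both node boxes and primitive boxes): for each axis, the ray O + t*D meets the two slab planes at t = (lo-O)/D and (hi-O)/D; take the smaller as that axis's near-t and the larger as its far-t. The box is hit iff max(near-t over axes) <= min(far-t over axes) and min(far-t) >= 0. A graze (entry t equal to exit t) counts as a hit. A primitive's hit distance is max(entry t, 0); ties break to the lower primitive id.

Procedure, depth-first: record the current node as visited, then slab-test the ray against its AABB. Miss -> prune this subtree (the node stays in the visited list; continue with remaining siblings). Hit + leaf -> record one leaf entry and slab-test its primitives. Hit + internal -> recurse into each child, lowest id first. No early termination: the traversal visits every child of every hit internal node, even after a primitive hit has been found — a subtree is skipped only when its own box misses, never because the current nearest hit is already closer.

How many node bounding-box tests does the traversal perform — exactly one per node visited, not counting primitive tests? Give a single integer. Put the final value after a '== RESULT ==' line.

Traverse from the root:
N0 x:[14,55] y:[-8,31] z:[23,110/3] -> hit [23,31], descend [5, 7]
  N5 x:[26,55] y:[-8,26] z:[23,110/3] -> hit [26,26], descend [12, 36]
    N12 x:[26,51] y:[-8,26] z:[23,98/3] -> hit [26,26], descend [23, 24]
      N23 x:[26,31] y:[-8,5] z:[28,98/3] -> miss, prune
      N24 x:[27,51] y:[8,26] z:[23,92/3] -> miss, prune
    N36 x:[27,55] y:[6,23] z:[97/3,110/3] -> miss, prune
  N7 x:[14,29] y:[-5,31] z:[71/3,104/3] -> hit [71/3,29], descend [11, 30]
    N11 x:[14,28] y:[13,31] z:[71/3,100/3] -> hit [71/3,28], descend [20, 22]
      N20 x:[15,23] y:[15,31] z:[95/3,100/3] -> miss, prune
      N22 x:[14,28] y:[13,27] z:[71/3,26] -> hit [71/3,26], descend [8, 14]
        N8 x:[24,28] y:[21,27] z:[73/3,26] -> hit [73/3,26], descend [2, 33]
          N2 x:[25,28] y:[22,26] z:[73/3,26] -> hit [25,26] leaf, test {P15@t=25}
          N33 x:[24,25] y:[21,27] z:[74/3,77/3] -> hit [74/3,25] leaf, test {P13@t=74/3}
        N14 x:[14,18] y:[13,19] z:[71/3,77/3] -> miss, prune
    N30 x:[17,29] y:[-5,15] z:[30,104/3] -> miss, prune

Visited [0, 5, 12, 23, 24, 36, 7, 11, 20, 22, 8, 2, 33, 14, 30]. Tests: 15 box, 2 leaf. Nearest: P13.

== RESULT ==
15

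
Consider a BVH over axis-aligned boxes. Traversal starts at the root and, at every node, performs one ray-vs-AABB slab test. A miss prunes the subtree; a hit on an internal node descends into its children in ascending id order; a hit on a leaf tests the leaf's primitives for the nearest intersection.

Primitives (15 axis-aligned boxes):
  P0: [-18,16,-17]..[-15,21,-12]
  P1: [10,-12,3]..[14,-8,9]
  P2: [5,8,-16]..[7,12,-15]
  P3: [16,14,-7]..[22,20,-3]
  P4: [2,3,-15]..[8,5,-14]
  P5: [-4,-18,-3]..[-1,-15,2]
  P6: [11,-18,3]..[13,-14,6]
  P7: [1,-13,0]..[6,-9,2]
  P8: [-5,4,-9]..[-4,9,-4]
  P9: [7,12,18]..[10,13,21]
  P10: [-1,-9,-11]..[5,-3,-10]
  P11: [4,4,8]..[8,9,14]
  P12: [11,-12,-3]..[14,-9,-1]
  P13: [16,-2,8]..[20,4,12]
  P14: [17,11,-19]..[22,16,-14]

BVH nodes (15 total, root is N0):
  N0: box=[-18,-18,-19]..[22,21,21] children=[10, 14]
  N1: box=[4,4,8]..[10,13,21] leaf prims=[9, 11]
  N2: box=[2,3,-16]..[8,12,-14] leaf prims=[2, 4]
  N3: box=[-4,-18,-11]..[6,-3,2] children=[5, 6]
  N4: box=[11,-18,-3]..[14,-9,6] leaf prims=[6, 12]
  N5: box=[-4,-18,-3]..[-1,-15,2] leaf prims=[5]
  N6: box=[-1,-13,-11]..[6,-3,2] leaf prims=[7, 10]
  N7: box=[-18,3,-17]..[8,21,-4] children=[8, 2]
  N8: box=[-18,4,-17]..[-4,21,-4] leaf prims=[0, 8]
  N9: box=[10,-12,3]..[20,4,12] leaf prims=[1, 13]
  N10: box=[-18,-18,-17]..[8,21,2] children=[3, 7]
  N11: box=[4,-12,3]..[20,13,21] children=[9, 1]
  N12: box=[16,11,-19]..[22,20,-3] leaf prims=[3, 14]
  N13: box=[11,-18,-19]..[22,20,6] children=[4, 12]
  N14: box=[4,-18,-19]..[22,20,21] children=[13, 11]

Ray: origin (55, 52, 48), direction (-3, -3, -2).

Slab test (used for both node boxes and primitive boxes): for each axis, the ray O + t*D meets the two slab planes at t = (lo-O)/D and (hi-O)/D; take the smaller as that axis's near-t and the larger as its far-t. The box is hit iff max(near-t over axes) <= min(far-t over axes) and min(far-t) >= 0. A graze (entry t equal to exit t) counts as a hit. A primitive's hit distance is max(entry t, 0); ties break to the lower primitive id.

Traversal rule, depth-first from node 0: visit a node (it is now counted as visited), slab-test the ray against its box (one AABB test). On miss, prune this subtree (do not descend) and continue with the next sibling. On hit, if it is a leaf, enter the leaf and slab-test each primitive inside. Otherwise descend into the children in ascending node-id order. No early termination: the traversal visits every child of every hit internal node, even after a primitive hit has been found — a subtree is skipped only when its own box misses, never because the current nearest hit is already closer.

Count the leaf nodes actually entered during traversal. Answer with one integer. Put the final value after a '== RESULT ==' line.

Trace the traversal:
N0 x:[11,73/3] y:[31/3,70/3] z:[27/2,67/2] -> hit [27/2,70/3], descend [10, 14]
  N10 x:[47/3,73/3] y:[31/3,70/3] z:[23,65/2] -> hit [23,70/3], descend [3, 7]
    N3 x:[49/3,59/3] y:[55/3,70/3] z:[23,59/2] -> miss, prune
    N7 x:[47/3,73/3] y:[31/3,49/3] z:[26,65/2] -> miss, prune
  N14 x:[11,17] y:[32/3,70/3] z:[27/2,67/2] -> hit [27/2,17], descend [11, 13]
    N11 x:[35/3,17] y:[13,64/3] z:[27/2,45/2] -> hit [27/2,17], descend [1, 9]
      N1 x:[15,17] y:[13,16] z:[27/2,20] -> hit [15,16] leaf, test {P9(miss), P11(miss)}
      N9 x:[35/3,15] y:[16,64/3] z:[18,45/2] -> miss, prune
    N13 x:[11,44/3] y:[32/3,70/3] z:[21,67/2] -> miss, prune

Summary -> nodes [0, 10, 3, 7, 14, 11, 1, 9, 13]; box-tests=9; leaf-entries=1; first=miss

== RESULT ==
1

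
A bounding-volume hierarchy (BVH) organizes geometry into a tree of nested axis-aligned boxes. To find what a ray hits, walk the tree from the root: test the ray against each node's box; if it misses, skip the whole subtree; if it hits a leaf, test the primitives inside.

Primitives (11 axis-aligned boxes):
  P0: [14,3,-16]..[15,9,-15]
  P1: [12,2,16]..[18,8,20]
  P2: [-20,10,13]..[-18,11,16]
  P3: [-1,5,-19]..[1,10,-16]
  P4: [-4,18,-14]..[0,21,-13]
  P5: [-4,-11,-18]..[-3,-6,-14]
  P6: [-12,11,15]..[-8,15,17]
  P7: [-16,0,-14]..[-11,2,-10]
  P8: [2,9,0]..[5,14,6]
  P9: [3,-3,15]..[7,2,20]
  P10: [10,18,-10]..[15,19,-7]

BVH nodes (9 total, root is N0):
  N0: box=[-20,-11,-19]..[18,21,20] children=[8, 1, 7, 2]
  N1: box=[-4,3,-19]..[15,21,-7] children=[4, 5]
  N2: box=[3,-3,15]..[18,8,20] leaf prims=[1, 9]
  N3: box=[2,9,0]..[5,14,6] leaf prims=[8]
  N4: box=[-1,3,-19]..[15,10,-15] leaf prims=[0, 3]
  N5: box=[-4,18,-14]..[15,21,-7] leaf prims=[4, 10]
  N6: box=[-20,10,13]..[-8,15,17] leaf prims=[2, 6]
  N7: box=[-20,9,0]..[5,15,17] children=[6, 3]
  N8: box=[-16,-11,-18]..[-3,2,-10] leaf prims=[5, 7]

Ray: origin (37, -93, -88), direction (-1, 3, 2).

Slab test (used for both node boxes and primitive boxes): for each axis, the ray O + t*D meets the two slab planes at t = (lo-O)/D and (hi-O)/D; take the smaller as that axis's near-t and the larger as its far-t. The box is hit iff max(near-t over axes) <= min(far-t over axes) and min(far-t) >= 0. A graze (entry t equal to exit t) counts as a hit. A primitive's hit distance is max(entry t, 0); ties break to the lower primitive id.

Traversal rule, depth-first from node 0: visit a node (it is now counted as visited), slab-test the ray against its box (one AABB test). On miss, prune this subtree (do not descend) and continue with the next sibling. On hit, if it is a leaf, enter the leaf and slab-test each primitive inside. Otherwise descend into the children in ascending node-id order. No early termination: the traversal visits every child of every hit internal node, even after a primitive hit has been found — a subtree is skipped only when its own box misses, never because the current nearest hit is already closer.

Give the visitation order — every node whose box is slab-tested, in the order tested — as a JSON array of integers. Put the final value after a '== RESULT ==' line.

Traverse from the root:
N0 x:[19,57] y:[82/3,38] z:[69/2,54] -> hit [69/2,38], descend [1, 2, 7, 8]
  N1 x:[22,41] y:[32,38] z:[69/2,81/2] -> hit [69/2,38], descend [4, 5]
    N4 x:[22,38] y:[32,103/3] z:[69/2,73/2] -> miss, prune
    N5 x:[22,41] y:[37,38] z:[37,81/2] -> hit [37,38] leaf, test {P4@t=37, P10(miss)}
  N2 x:[19,34] y:[30,101/3] z:[103/2,54] -> miss, prune
  N7 x:[32,57] y:[34,36] z:[44,105/2] -> miss, prune
  N8 x:[40,53] y:[82/3,95/3] z:[35,39] -> miss, prune

Summary -> nodes [0, 1, 4, 5, 2, 7, 8]; box-tests=7; leaf-entries=1; first=P4

== RESULT ==
[0, 1, 4, 5, 2, 7, 8]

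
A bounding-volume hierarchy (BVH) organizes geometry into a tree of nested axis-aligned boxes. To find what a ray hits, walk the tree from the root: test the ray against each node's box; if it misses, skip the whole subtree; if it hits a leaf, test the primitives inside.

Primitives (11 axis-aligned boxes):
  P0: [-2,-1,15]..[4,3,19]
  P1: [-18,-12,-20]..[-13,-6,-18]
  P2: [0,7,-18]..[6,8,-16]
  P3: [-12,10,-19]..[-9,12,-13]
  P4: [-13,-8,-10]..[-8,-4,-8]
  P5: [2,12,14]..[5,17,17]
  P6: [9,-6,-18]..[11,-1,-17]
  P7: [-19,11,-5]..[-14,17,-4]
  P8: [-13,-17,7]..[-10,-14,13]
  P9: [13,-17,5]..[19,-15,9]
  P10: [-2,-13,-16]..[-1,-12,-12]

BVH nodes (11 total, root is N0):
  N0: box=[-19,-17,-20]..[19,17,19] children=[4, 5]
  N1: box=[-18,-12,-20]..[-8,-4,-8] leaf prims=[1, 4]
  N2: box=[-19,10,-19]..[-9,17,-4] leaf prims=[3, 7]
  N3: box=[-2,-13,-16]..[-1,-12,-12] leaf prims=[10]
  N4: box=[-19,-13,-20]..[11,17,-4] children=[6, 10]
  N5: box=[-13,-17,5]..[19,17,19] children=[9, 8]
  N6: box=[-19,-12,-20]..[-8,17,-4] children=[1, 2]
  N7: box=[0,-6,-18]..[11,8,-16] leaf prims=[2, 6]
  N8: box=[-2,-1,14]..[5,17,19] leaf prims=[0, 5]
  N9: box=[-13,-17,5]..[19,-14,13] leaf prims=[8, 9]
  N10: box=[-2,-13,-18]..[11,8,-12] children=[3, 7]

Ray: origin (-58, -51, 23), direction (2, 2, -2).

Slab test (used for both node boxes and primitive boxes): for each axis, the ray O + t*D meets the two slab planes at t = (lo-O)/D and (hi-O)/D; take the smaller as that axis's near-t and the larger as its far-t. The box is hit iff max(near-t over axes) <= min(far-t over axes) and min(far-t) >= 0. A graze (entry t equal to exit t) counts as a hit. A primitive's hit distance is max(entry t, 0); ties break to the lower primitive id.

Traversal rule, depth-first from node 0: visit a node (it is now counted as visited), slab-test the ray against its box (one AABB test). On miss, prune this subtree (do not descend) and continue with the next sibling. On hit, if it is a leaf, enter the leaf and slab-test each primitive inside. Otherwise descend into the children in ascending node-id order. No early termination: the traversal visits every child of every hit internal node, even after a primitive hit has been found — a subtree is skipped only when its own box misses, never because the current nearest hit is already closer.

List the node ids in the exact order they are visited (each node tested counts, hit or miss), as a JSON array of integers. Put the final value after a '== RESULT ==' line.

Walk:
N0 x:[39/2,77/2] y:[17,34] z:[2,43/2] -> hit [39/2,43/2], descend [4, 5]
  N4 x:[39/2,69/2] y:[19,34] z:[27/2,43/2] -> hit [39/2,43/2], descend [6, 10]
    N6 x:[39/2,25] y:[39/2,34] z:[27/2,43/2] -> hit [39/2,43/2], descend [1, 2]
      N1 x:[20,25] y:[39/2,47/2] z:[31/2,43/2] -> hit [20,43/2] leaf, test {P1@t=41/2, P4(miss)}
      N2 x:[39/2,49/2] y:[61/2,34] z:[27/2,21] -> miss, prune
    N10 x:[28,69/2] y:[19,59/2] z:[35/2,41/2] -> miss, prune
  N5 x:[45/2,77/2] y:[17,34] z:[2,9] -> miss, prune

Summary -> nodes [0, 4, 6, 1, 2, 10, 5]; box-tests=7; leaf-entries=1; first=P1

== RESULT ==
[0, 4, 6, 1, 2, 10, 5]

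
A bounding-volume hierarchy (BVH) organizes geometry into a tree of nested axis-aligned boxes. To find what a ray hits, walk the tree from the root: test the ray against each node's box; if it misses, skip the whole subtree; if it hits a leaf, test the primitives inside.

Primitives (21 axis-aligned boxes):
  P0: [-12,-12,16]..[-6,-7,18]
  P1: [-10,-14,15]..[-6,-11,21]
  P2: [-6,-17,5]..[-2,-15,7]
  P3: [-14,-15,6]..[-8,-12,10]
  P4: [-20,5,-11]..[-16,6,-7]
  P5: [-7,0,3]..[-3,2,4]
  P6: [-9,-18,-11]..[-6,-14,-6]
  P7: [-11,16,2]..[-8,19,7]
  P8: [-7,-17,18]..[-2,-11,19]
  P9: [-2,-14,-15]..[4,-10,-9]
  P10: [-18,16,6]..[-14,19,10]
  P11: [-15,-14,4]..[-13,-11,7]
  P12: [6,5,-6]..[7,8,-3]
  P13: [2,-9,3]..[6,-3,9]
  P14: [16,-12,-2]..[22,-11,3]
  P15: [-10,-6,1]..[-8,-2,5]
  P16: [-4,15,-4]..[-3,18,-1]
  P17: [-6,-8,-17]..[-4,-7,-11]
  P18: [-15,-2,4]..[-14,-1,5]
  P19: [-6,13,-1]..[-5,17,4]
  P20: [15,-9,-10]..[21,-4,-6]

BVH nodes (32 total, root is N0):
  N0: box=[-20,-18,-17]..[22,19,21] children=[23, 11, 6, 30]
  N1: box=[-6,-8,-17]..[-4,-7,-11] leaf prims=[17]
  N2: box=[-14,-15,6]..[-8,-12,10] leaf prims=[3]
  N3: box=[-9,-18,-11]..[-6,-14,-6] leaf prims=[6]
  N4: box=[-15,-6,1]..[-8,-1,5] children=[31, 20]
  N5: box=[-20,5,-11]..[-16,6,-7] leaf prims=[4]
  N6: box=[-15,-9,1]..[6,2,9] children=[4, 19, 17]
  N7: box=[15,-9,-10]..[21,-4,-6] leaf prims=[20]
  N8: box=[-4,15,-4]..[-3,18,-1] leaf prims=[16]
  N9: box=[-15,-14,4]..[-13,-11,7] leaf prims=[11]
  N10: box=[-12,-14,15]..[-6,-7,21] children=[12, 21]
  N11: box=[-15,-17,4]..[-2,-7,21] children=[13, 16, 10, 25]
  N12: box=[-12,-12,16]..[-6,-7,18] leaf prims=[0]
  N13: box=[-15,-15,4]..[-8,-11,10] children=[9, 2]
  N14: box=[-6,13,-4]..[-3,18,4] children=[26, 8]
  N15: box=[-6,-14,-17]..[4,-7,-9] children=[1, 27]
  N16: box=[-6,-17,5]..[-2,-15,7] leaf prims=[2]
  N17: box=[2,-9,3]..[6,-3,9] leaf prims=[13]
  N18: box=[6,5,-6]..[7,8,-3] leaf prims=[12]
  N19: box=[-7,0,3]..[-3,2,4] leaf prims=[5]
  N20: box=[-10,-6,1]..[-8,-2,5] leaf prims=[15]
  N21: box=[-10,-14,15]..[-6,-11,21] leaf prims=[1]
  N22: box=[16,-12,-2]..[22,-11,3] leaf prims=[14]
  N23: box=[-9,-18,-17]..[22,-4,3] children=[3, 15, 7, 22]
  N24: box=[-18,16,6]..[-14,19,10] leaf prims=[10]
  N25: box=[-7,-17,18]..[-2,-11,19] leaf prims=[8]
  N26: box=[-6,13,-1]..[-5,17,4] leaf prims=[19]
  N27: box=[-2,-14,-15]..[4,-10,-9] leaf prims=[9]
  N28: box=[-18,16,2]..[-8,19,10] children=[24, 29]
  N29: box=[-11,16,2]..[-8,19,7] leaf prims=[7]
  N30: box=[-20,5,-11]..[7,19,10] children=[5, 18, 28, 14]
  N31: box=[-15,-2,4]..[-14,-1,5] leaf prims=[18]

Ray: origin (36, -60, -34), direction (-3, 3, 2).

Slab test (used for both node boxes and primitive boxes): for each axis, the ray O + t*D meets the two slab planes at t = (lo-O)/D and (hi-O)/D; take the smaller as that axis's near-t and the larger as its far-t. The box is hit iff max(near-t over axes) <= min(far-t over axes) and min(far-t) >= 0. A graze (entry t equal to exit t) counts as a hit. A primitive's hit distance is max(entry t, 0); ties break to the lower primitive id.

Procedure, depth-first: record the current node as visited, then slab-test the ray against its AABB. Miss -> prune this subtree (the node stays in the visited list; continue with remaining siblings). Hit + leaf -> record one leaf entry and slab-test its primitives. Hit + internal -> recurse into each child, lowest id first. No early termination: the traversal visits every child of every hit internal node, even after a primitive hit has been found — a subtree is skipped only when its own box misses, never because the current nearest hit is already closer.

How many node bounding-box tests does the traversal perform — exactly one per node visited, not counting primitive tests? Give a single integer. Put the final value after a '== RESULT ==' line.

Walk:
N0 x:[14/3,56/3] y:[14,79/3] z:[17/2,55/2] -> hit [14,56/3], descend [6, 11, 23, 30]
  N6 x:[10,17] y:[17,62/3] z:[35/2,43/2] -> miss, prune
  N11 x:[38/3,17] y:[43/3,53/3] z:[19,55/2] -> miss, prune
  N23 x:[14/3,15] y:[14,56/3] z:[17/2,37/2] -> hit [14,15], descend [3, 7, 15, 22]
    N3 x:[14,15] y:[14,46/3] z:[23/2,14] -> hit [14,14] leaf, test {P6@t=14}
    N7 x:[5,7] y:[17,56/3] z:[12,14] -> miss, prune
    N15 x:[32/3,14] y:[46/3,53/3] z:[17/2,25/2] -> miss, prune
    N22 x:[14/3,20/3] y:[16,49/3] z:[16,37/2] -> miss, prune
  N30 x:[29/3,56/3] y:[65/3,79/3] z:[23/2,22] -> miss, prune

order=[0, 6, 11, 23, 3, 7, 15, 22, 30]  |boxes|=9  |leaves|=1  hit=P6

== RESULT ==
9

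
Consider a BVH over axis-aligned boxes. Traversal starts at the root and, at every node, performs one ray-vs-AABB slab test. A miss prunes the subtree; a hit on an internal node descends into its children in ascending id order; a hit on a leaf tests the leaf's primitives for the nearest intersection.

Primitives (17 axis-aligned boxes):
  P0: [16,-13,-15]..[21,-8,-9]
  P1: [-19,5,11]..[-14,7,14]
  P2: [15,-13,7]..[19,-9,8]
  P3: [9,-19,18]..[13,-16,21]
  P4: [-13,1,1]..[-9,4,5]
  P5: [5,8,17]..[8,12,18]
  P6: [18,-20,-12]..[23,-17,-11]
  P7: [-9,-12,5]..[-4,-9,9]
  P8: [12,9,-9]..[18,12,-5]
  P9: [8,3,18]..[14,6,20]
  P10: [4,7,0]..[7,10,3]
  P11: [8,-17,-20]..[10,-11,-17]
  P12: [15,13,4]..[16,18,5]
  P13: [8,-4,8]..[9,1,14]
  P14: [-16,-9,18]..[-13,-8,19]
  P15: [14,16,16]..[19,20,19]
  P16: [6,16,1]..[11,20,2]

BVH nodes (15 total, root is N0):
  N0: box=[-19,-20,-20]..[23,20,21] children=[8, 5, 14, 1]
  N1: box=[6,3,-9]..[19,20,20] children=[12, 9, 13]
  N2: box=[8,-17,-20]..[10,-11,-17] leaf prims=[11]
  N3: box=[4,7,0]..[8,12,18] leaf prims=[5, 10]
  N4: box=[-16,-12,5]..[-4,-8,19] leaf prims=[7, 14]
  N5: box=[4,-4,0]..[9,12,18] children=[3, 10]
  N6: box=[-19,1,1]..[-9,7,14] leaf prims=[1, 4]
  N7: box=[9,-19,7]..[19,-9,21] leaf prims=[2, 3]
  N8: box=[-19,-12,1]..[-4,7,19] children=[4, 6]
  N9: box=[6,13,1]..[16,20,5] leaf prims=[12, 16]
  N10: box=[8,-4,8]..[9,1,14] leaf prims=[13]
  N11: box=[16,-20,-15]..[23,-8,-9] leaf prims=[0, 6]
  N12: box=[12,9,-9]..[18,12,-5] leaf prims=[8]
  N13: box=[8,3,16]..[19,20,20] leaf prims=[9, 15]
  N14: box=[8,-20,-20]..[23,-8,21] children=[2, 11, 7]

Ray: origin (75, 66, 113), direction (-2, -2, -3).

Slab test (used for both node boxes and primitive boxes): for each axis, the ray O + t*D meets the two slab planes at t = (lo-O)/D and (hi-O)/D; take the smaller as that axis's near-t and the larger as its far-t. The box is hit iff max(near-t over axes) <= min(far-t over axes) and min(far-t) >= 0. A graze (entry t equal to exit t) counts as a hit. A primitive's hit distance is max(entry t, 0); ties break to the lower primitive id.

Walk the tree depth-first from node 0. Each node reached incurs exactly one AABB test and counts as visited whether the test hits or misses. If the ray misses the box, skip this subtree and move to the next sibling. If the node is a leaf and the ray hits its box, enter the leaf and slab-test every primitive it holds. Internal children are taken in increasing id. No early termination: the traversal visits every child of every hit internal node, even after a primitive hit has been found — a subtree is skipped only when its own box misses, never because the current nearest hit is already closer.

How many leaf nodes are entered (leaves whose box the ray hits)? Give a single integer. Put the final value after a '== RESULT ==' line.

Trace the traversal:
N0 x:[26,47] y:[23,43] z:[92/3,133/3] -> hit [92/3,43], descend [1, 5, 8, 14]
  N1 x:[28,69/2] y:[23,63/2] z:[31,122/3] -> hit [31,63/2], descend [9, 12, 13]
    N9 x:[59/2,69/2] y:[23,53/2] z:[36,112/3] -> miss, prune
    N12 x:[57/2,63/2] y:[27,57/2] z:[118/3,122/3] -> miss, prune
    N13 x:[28,67/2] y:[23,63/2] z:[31,97/3] -> hit [31,63/2] leaf, test {P9@t=31, P15(miss)}
  N5 x:[33,71/2] y:[27,35] z:[95/3,113/3] -> hit [33,35], descend [3, 10]
    N3 x:[67/2,71/2] y:[27,59/2] z:[95/3,113/3] -> miss, prune
    N10 x:[33,67/2] y:[65/2,35] z:[33,35] -> hit [33,67/2] leaf, test {P13@t=33}
  N8 x:[79/2,47] y:[59/2,39] z:[94/3,112/3] -> miss, prune
  N14 x:[26,67/2] y:[37,43] z:[92/3,133/3] -> miss, prune

Visited [0, 1, 9, 12, 13, 5, 3, 10, 8, 14]. Tests: 10 box, 2 leaf. Nearest: P9.

== RESULT ==
2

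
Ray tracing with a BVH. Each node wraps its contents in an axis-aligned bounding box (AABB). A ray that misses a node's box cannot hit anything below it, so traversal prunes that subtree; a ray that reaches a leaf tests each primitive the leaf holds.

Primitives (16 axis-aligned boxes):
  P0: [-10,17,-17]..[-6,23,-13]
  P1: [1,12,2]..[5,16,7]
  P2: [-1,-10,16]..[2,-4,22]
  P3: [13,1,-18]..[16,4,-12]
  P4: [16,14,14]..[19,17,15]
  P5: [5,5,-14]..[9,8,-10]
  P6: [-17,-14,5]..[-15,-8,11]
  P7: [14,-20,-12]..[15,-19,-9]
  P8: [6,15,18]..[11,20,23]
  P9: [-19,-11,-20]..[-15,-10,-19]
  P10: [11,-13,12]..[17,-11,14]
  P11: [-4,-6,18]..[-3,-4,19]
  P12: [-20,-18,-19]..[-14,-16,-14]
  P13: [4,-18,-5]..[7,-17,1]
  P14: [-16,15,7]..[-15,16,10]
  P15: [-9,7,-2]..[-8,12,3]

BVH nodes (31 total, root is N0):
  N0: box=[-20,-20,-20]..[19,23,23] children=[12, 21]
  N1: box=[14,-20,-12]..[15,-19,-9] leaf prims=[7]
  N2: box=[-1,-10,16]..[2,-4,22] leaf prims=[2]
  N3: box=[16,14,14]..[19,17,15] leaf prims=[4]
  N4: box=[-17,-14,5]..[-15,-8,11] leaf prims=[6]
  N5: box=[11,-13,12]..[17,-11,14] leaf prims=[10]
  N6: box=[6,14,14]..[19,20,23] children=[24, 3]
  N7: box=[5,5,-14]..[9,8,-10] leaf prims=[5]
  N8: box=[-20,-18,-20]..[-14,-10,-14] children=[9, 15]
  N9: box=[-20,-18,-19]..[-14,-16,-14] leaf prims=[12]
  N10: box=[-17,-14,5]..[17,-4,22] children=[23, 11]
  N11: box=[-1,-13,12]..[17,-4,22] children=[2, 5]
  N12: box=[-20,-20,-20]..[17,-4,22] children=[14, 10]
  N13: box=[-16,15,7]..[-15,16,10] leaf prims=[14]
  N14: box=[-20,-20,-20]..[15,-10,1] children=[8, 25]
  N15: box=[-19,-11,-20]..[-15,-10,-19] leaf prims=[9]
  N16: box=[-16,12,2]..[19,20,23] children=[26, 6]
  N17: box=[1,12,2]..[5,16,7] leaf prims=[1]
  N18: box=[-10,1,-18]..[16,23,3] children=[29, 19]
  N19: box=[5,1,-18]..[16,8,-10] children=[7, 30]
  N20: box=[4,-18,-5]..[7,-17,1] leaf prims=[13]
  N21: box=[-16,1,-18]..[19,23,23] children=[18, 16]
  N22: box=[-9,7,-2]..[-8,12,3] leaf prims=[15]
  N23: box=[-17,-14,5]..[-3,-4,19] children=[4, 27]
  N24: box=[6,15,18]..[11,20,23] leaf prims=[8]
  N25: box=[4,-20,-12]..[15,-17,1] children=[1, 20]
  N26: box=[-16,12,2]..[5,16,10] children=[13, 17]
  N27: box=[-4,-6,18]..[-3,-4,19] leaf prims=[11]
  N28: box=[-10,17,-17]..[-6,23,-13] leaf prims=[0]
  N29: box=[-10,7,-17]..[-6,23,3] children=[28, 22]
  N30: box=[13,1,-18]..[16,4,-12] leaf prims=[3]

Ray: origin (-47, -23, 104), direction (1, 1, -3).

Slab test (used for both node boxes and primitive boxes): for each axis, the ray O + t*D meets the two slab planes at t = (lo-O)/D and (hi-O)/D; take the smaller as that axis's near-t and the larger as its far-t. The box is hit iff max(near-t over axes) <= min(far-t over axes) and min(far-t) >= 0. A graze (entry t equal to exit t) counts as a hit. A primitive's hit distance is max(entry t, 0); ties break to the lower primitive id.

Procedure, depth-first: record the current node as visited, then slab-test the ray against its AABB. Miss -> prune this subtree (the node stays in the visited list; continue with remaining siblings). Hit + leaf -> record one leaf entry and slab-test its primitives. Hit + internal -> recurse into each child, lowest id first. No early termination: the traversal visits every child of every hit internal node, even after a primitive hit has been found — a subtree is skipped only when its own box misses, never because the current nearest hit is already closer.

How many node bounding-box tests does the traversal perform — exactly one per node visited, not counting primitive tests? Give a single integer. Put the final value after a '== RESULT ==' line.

Traverse from the root:
N0 x:[27,66] y:[3,46] z:[27,124/3] -> hit [27,124/3], descend [12, 21]
  N12 x:[27,64] y:[3,19] z:[82/3,124/3] -> miss, prune
  N21 x:[31,66] y:[24,46] z:[27,122/3] -> hit [31,122/3], descend [16, 18]
    N16 x:[31,66] y:[35,43] z:[27,34] -> miss, prune
    N18 x:[37,63] y:[24,46] z:[101/3,122/3] -> hit [37,122/3], descend [19, 29]
      N19 x:[52,63] y:[24,31] z:[38,122/3] -> miss, prune
      N29 x:[37,41] y:[30,46] z:[101/3,121/3] -> hit [37,121/3], descend [22, 28]
        N22 x:[38,39] y:[30,35] z:[101/3,106/3] -> miss, prune
        N28 x:[37,41] y:[40,46] z:[39,121/3] -> hit [40,121/3] leaf, test {P0@t=40}

Summary -> nodes [0, 12, 21, 16, 18, 19, 29, 22, 28]; box-tests=9; leaf-entries=1; first=P0

== RESULT ==
9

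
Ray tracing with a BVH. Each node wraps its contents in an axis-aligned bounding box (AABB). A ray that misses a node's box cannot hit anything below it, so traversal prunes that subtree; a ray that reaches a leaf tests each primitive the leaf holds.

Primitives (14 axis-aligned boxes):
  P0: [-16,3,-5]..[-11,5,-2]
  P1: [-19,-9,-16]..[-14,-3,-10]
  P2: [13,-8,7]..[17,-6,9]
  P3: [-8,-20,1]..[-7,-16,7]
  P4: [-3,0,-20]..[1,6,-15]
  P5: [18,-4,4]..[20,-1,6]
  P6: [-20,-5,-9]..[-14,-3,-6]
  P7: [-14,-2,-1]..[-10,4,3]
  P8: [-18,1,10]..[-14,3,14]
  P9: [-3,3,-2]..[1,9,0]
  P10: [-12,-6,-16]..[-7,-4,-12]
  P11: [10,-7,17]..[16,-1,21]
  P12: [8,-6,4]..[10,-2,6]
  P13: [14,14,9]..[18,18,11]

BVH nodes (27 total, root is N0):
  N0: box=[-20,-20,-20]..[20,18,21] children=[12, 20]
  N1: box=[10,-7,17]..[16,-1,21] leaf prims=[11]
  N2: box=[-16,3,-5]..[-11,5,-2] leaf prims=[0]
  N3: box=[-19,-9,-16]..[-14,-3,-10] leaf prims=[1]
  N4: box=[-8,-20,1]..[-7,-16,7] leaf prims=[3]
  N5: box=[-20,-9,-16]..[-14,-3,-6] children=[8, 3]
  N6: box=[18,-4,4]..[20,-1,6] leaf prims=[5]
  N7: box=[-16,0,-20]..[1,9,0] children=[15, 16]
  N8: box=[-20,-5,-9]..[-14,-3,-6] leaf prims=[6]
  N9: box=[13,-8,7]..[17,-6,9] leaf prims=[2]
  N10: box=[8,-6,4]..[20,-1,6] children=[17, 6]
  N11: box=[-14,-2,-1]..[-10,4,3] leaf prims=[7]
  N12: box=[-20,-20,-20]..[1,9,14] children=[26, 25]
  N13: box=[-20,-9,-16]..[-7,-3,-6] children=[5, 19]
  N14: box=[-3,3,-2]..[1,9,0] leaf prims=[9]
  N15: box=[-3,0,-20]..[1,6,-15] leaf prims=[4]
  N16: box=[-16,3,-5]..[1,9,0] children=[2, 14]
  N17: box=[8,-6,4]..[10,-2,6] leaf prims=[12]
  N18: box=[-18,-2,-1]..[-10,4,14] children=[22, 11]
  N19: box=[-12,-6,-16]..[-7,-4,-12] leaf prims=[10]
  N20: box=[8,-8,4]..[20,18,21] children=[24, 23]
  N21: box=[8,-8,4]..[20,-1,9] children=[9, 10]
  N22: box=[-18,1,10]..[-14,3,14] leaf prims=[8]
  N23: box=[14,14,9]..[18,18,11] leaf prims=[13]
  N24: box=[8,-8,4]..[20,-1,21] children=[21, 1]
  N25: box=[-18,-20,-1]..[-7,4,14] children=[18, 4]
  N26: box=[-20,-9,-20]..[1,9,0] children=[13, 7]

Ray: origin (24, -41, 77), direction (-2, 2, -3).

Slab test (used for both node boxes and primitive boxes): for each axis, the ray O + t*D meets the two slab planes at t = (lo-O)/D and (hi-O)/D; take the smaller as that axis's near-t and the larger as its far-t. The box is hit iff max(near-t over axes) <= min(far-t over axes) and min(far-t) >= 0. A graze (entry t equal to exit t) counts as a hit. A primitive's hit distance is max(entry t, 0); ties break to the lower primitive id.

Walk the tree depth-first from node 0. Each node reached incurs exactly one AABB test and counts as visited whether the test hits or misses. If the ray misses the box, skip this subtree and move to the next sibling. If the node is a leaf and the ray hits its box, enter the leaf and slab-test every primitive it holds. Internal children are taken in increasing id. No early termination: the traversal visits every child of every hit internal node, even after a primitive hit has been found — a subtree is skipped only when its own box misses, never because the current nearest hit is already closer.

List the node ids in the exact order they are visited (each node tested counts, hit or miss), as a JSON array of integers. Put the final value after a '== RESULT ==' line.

Walk:
N0 x:[2,22] y:[21/2,59/2] z:[56/3,97/3] -> hit [56/3,22], descend [12, 20]
  N12 x:[23/2,22] y:[21/2,25] z:[21,97/3] -> hit [21,22], descend [25, 26]
    N25 x:[31/2,21] y:[21/2,45/2] z:[21,26] -> hit [21,21], descend [4, 18]
      N4 x:[31/2,16] y:[21/2,25/2] z:[70/3,76/3] -> miss, prune
      N18 x:[17,21] y:[39/2,45/2] z:[21,26] -> hit [21,21], descend [11, 22]
        N11 x:[17,19] y:[39/2,45/2] z:[74/3,26] -> miss, prune
        N22 x:[19,21] y:[21,22] z:[21,67/3] -> hit [21,21] leaf, test {P8@t=21}
    N26 x:[23/2,22] y:[16,25] z:[77/3,97/3] -> miss, prune
  N20 x:[2,8] y:[33/2,59/2] z:[56/3,73/3] -> miss, prune

Visited [0, 12, 25, 4, 18, 11, 22, 26, 20]. Tests: 9 box, 1 leaf. Nearest: P8.

== RESULT ==
[0, 12, 25, 4, 18, 11, 22, 26, 20]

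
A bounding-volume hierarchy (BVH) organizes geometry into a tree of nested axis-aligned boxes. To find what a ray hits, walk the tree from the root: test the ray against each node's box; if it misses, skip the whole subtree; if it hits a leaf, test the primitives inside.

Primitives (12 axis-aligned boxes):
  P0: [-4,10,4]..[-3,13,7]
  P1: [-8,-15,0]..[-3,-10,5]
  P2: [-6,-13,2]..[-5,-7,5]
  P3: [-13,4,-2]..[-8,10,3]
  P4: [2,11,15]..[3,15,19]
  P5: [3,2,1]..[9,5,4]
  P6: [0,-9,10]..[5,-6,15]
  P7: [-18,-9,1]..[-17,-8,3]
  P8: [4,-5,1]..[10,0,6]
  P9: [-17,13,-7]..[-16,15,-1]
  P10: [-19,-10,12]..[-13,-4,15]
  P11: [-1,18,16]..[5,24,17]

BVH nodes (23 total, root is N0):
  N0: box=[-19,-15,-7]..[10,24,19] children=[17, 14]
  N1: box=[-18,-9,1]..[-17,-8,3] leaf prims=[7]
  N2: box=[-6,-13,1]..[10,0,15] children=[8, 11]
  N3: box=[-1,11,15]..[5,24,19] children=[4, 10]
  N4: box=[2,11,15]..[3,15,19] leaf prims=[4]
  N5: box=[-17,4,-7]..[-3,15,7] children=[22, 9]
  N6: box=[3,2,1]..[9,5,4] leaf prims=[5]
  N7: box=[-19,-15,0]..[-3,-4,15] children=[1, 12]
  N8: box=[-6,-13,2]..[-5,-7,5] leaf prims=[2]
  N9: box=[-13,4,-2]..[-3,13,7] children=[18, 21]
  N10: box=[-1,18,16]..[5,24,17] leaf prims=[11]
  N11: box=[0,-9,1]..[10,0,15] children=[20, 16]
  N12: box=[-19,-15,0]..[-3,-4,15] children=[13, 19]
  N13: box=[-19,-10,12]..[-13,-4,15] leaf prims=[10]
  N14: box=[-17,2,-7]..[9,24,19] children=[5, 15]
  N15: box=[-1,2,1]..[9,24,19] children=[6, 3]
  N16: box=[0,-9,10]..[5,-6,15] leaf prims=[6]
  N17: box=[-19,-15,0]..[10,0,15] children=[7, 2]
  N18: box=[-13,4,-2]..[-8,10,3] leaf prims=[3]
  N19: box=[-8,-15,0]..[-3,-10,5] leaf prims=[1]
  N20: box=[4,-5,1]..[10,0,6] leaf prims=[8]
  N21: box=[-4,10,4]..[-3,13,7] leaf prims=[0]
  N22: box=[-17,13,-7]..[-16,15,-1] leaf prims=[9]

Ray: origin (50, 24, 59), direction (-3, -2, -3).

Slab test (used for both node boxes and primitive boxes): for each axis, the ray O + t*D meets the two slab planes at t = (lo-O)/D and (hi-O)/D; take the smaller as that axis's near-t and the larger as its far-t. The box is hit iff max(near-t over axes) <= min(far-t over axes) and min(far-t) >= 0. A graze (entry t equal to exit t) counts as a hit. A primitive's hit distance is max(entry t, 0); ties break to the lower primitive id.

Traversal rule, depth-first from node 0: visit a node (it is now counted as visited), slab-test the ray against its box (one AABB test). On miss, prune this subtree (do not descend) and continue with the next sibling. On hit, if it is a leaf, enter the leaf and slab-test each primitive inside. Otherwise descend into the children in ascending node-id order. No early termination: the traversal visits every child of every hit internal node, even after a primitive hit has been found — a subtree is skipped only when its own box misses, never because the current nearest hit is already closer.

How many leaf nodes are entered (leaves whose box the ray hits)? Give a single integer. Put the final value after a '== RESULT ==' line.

Trace the traversal:
N0 x:[40/3,23] y:[0,39/2] z:[40/3,22] -> hit [40/3,39/2], descend [14, 17]
  N14 x:[41/3,67/3] y:[0,11] z:[40/3,22] -> miss, prune
  N17 x:[40/3,23] y:[12,39/2] z:[44/3,59/3] -> hit [44/3,39/2], descend [2, 7]
    N2 x:[40/3,56/3] y:[12,37/2] z:[44/3,58/3] -> hit [44/3,37/2], descend [8, 11]
      N8 x:[55/3,56/3] y:[31/2,37/2] z:[18,19] -> hit [55/3,37/2] leaf, test {P2@t=55/3}
      N11 x:[40/3,50/3] y:[12,33/2] z:[44/3,58/3] -> hit [44/3,33/2], descend [16, 20]
        N16 x:[15,50/3] y:[15,33/2] z:[44/3,49/3] -> hit [15,49/3] leaf, test {P6@t=15}
        N20 x:[40/3,46/3] y:[12,29/2] z:[53/3,58/3] -> miss, prune
    N7 x:[53/3,23] y:[14,39/2] z:[44/3,59/3] -> hit [53/3,39/2], descend [1, 12]
      N1 x:[67/3,68/3] y:[16,33/2] z:[56/3,58/3] -> miss, prune
      N12 x:[53/3,23] y:[14,39/2] z:[44/3,59/3] -> hit [53/3,39/2], descend [13, 19]
        N13 x:[21,23] y:[14,17] z:[44/3,47/3] -> miss, prune
        N19 x:[53/3,58/3] y:[17,39/2] z:[18,59/3] -> hit [18,58/3] leaf, test {P1@t=18}

13 AABB tests over nodes [0, 14, 17, 2, 8, 11, 16, 20, 7, 1, 12, 13, 19]; 3 leaves entered; closest P6.

== RESULT ==
3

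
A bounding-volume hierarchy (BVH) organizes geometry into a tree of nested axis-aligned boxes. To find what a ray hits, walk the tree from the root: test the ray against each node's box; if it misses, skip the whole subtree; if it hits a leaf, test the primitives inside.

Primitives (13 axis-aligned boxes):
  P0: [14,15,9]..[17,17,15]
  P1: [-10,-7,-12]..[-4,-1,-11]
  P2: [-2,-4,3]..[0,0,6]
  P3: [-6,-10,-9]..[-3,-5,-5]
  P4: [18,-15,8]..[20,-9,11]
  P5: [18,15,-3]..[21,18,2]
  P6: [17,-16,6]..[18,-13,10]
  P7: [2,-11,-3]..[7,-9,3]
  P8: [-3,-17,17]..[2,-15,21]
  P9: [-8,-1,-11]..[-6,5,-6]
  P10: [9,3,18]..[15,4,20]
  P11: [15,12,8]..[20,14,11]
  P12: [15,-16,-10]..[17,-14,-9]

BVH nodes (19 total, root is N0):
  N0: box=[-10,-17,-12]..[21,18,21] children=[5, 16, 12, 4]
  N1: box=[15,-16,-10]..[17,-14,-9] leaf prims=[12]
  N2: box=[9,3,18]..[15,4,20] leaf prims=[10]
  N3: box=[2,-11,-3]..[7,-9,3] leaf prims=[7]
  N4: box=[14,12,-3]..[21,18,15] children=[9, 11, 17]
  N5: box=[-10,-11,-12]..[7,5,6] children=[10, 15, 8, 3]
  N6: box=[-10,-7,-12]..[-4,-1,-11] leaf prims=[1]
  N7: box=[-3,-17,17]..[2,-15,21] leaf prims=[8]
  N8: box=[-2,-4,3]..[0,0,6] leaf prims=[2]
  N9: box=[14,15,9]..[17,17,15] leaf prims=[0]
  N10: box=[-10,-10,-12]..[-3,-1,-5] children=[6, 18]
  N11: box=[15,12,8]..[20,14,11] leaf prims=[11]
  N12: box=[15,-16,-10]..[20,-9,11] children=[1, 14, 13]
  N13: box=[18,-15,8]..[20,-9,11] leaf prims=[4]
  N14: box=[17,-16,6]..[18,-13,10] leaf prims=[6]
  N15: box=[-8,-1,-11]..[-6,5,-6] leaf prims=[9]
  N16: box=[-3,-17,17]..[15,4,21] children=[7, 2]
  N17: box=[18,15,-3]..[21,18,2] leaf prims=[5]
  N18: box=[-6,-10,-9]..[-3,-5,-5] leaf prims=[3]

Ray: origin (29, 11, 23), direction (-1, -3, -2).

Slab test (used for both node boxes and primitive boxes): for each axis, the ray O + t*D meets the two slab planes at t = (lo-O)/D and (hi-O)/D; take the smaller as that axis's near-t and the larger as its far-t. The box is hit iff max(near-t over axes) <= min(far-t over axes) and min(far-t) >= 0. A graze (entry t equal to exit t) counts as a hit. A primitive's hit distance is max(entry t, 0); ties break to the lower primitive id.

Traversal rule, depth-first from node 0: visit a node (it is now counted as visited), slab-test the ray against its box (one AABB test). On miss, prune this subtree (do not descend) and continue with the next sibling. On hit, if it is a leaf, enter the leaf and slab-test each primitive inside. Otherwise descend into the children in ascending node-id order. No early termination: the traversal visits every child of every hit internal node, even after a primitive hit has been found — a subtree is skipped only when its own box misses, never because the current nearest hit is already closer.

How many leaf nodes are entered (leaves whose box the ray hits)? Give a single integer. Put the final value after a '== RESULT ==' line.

Traverse from the root:
N0 x:[8,39] y:[-7/3,28/3] z:[1,35/2] -> hit [8,28/3], descend [4, 5, 12, 16]
  N4 x:[8,15] y:[-7/3,-1/3] z:[4,13] -> miss, prune
  N5 x:[22,39] y:[2,22/3] z:[17/2,35/2] -> miss, prune
  N12 x:[9,14] y:[20/3,9] z:[6,33/2] -> hit [9,9], descend [1, 13, 14]
    N1 x:[12,14] y:[25/3,9] z:[16,33/2] -> miss, prune
    N13 x:[9,11] y:[20/3,26/3] z:[6,15/2] -> miss, prune
    N14 x:[11,12] y:[8,9] z:[13/2,17/2] -> miss, prune
  N16 x:[14,32] y:[7/3,28/3] z:[1,3] -> miss, prune

order=[0, 4, 5, 12, 1, 13, 14, 16]  |boxes|=8  |leaves|=0  hit=miss

== RESULT ==
0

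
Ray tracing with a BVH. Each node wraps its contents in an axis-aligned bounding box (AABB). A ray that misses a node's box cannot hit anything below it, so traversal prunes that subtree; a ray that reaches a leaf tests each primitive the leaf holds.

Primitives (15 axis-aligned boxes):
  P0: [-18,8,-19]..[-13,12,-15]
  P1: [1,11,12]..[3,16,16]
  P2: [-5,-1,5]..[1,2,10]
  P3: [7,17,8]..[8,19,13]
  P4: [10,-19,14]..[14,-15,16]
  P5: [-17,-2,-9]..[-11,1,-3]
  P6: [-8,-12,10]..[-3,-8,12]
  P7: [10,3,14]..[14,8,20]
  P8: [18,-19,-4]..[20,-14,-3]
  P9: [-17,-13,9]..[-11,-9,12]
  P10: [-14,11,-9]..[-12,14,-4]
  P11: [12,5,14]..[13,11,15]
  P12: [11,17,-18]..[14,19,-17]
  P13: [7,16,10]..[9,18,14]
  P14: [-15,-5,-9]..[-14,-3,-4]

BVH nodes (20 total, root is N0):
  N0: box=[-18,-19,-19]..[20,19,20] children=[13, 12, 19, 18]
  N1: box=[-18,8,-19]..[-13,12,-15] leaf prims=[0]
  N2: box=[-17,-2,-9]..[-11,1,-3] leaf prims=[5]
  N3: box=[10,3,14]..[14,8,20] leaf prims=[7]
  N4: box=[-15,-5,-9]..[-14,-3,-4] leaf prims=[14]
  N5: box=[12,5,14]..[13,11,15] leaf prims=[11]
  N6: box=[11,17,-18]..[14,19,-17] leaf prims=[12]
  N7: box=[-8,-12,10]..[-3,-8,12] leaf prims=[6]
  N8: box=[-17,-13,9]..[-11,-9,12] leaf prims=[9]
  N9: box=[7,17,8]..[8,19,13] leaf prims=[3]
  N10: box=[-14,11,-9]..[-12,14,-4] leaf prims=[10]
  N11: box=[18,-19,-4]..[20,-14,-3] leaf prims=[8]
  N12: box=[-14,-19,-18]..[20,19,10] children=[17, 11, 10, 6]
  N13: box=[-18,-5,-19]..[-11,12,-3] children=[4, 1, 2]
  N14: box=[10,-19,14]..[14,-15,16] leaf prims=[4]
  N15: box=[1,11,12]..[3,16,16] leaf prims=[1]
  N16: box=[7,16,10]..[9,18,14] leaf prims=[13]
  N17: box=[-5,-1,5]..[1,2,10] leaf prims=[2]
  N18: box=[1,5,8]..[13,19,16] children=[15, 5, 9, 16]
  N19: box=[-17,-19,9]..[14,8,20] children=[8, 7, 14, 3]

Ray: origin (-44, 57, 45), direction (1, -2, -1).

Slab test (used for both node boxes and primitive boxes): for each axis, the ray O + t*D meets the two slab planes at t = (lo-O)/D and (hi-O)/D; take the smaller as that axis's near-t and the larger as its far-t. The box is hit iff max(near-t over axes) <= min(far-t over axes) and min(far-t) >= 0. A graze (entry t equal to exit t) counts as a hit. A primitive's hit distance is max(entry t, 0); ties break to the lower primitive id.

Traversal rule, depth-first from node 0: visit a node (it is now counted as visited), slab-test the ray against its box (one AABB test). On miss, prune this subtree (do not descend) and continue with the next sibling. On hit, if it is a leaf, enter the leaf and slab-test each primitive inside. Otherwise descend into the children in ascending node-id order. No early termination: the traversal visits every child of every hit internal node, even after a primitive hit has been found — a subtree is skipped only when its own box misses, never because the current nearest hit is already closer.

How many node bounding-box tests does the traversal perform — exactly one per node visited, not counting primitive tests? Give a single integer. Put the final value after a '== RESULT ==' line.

Walk:
N0 x:[26,64] y:[19,38] z:[25,64] -> hit [26,38], descend [12, 13, 18, 19]
  N12 x:[30,64] y:[19,38] z:[35,63] -> hit [35,38], descend [6, 10, 11, 17]
    N6 x:[55,58] y:[19,20] z:[62,63] -> miss, prune
    N10 x:[30,32] y:[43/2,23] z:[49,54] -> miss, prune
    N11 x:[62,64] y:[71/2,38] z:[48,49] -> miss, prune
    N17 x:[39,45] y:[55/2,29] z:[35,40] -> miss, prune
  N13 x:[26,33] y:[45/2,31] z:[48,64] -> miss, prune
  N18 x:[45,57] y:[19,26] z:[29,37] -> miss, prune
  N19 x:[27,58] y:[49/2,38] z:[25,36] -> hit [27,36], descend [3, 7, 8, 14]
    N3 x:[54,58] y:[49/2,27] z:[25,31] -> miss, prune
    N7 x:[36,41] y:[65/2,69/2] z:[33,35] -> miss, prune
    N8 x:[27,33] y:[33,35] z:[33,36] -> hit [33,33] leaf, test {P9@t=33}
    N14 x:[54,58] y:[36,38] z:[29,31] -> miss, prune

13 AABB tests over nodes [0, 12, 6, 10, 11, 17, 13, 18, 19, 3, 7, 8, 14]; 1 leaf entered; closest P9.

== RESULT ==
13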